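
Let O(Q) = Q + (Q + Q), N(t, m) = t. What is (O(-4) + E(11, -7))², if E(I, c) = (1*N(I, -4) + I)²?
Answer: 222784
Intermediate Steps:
O(Q) = 3*Q (O(Q) = Q + 2*Q = 3*Q)
E(I, c) = 4*I² (E(I, c) = (1*I + I)² = (I + I)² = (2*I)² = 4*I²)
(O(-4) + E(11, -7))² = (3*(-4) + 4*11²)² = (-12 + 4*121)² = (-12 + 484)² = 472² = 222784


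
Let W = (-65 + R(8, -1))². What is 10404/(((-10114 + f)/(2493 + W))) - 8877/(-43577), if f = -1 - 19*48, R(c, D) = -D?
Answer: -2987190699933/480523579 ≈ -6216.5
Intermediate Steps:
W = 4096 (W = (-65 - 1*(-1))² = (-65 + 1)² = (-64)² = 4096)
f = -913 (f = -1 - 912 = -913)
10404/(((-10114 + f)/(2493 + W))) - 8877/(-43577) = 10404/(((-10114 - 913)/(2493 + 4096))) - 8877/(-43577) = 10404/((-11027/6589)) - 8877*(-1/43577) = 10404/((-11027*1/6589)) + 8877/43577 = 10404/(-11027/6589) + 8877/43577 = 10404*(-6589/11027) + 8877/43577 = -68551956/11027 + 8877/43577 = -2987190699933/480523579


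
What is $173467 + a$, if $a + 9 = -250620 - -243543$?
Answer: $166381$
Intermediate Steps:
$a = -7086$ ($a = -9 - 7077 = -7086$)
$173467 + a = 173467 - 7086 = 166381$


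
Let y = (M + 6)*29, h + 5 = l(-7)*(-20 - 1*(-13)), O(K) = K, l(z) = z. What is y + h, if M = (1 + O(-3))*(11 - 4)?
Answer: -188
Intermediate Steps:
h = 44 (h = -5 - 7*(-20 - 1*(-13)) = -5 - 7*(-20 + 13) = -5 - 7*(-7) = -5 + 49 = 44)
M = -14 (M = (1 - 3)*(11 - 4) = -2*7 = -14)
y = -232 (y = (-14 + 6)*29 = -8*29 = -232)
y + h = -232 + 44 = -188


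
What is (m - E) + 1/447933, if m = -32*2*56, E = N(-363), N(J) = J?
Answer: -1442792192/447933 ≈ -3221.0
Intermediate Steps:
E = -363
m = -3584 (m = -64*56 = -3584)
(m - E) + 1/447933 = (-3584 - 1*(-363)) + 1/447933 = (-3584 + 363) + 1/447933 = -3221 + 1/447933 = -1442792192/447933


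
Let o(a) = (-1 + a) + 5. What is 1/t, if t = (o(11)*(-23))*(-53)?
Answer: 1/18285 ≈ 5.4690e-5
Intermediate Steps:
o(a) = 4 + a
t = 18285 (t = ((4 + 11)*(-23))*(-53) = (15*(-23))*(-53) = -345*(-53) = 18285)
1/t = 1/18285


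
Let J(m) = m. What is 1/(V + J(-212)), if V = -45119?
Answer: -1/45331 ≈ -2.2060e-5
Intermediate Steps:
1/(V + J(-212)) = 1/(-45119 - 212) = 1/(-45331) = -1/45331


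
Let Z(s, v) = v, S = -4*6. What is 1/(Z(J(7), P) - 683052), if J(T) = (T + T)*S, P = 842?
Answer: -1/682210 ≈ -1.4658e-6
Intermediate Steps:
S = -24
J(T) = -48*T (J(T) = (T + T)*(-24) = (2*T)*(-24) = -48*T)
1/(Z(J(7), P) - 683052) = 1/(842 - 683052) = 1/(-682210) = -1/682210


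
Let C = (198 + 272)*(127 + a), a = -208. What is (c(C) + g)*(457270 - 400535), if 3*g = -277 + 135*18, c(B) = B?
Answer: -6357553895/3 ≈ -2.1192e+9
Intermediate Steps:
C = -38070 (C = (198 + 272)*(127 - 208) = 470*(-81) = -38070)
g = 2153/3 (g = (-277 + 135*18)/3 = (-277 + 2430)/3 = (1/3)*2153 = 2153/3 ≈ 717.67)
(c(C) + g)*(457270 - 400535) = (-38070 + 2153/3)*(457270 - 400535) = -112057/3*56735 = -6357553895/3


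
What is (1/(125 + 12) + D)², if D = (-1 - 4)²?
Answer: 11737476/18769 ≈ 625.37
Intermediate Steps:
D = 25 (D = (-5)² = 25)
(1/(125 + 12) + D)² = (1/(125 + 12) + 25)² = (1/137 + 25)² = (3426/137)² = 11737476/18769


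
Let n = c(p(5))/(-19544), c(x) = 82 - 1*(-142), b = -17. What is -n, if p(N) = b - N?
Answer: 4/349 ≈ 0.011461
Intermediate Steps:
p(N) = -17 - N
c(x) = 224 (c(x) = 82 + 142 = 224)
n = -4/349 (n = 224/(-19544) = 224*(-1/19544) = -4/349 ≈ -0.011461)
-n = -1*(-4/349) = 4/349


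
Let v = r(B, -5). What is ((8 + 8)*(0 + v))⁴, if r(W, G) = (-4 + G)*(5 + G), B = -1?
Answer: 0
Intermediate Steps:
v = 0 (v = -20 - 5 + (-5)² = -20 - 5 + 25 = 0)
((8 + 8)*(0 + v))⁴ = ((8 + 8)*(0 + 0))⁴ = (16*0)⁴ = 0⁴ = 0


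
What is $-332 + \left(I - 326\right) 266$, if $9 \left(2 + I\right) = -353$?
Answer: $- \frac{882118}{9} \approx -98013.0$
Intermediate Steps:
$I = - \frac{371}{9}$ ($I = -2 + \frac{1}{9} \left(-353\right) = -2 - \frac{353}{9} = - \frac{371}{9} \approx -41.222$)
$-332 + \left(I - 326\right) 266 = -332 + \left(- \frac{371}{9} - 326\right) 266 = -332 - \frac{879130}{9} = - \frac{882118}{9}$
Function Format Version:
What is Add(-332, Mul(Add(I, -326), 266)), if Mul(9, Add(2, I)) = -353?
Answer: Rational(-882118, 9) ≈ -98013.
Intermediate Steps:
I = Rational(-371, 9) (I = Add(-2, Mul(Rational(1, 9), -353)) = Add(-2, Rational(-353, 9)) = Rational(-371, 9) ≈ -41.222)
Add(-332, Mul(Add(I, -326), 266)) = Add(-332, Mul(Add(Rational(-371, 9), -326), 266)) = Add(-332, Mul(Rational(-3305, 9), 266)) = Add(-332, Rational(-879130, 9)) = Rational(-882118, 9)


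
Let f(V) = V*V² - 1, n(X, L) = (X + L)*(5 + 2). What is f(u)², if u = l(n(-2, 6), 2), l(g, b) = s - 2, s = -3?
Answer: 15876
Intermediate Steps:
n(X, L) = 7*L + 7*X (n(X, L) = (L + X)*7 = 7*L + 7*X)
l(g, b) = -5 (l(g, b) = -3 - 2 = -5)
u = -5
f(V) = -1 + V³ (f(V) = V³ - 1 = -1 + V³)
f(u)² = (-1 + (-5)³)² = (-1 - 125)² = (-126)² = 15876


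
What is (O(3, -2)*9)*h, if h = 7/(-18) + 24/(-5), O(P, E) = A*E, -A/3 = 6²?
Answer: -50436/5 ≈ -10087.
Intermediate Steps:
A = -108 (A = -3*6² = -3*36 = -108)
O(P, E) = -108*E
h = -467/90 (h = 7*(-1/18) + 24*(-⅕) = -7/18 - 24/5 = -467/90 ≈ -5.1889)
(O(3, -2)*9)*h = (-108*(-2)*9)*(-467/90) = (216*9)*(-467/90) = 1944*(-467/90) = -50436/5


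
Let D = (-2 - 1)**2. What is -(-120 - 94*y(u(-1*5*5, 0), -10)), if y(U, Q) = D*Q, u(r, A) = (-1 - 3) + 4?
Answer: -8340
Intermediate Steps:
D = 9 (D = (-3)**2 = 9)
u(r, A) = 0 (u(r, A) = -4 + 4 = 0)
y(U, Q) = 9*Q
-(-120 - 94*y(u(-1*5*5, 0), -10)) = -(-120 - 846*(-10)) = -(-120 - 94*(-90)) = -(-120 + 8460) = -1*8340 = -8340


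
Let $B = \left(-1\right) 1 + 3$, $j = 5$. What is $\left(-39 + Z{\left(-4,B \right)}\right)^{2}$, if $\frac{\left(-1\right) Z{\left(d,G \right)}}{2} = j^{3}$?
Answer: $83521$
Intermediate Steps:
$B = 2$ ($B = -1 + 3 = 2$)
$Z{\left(d,G \right)} = -250$ ($Z{\left(d,G \right)} = - 2 \cdot 5^{3} = \left(-2\right) 125 = -250$)
$\left(-39 + Z{\left(-4,B \right)}\right)^{2} = \left(-39 - 250\right)^{2} = \left(-289\right)^{2} = 83521$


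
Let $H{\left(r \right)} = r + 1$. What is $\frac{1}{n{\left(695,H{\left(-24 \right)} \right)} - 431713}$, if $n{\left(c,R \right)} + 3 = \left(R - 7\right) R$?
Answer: $- \frac{1}{431026} \approx -2.32 \cdot 10^{-6}$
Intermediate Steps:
$H{\left(r \right)} = 1 + r$
$n{\left(c,R \right)} = -3 + R \left(-7 + R\right)$ ($n{\left(c,R \right)} = -3 + \left(R - 7\right) R = -3 + \left(-7 + R\right) R = -3 + R \left(-7 + R\right)$)
$\frac{1}{n{\left(695,H{\left(-24 \right)} \right)} - 431713} = \frac{1}{\left(-3 + \left(1 - 24\right)^{2} - 7 \left(1 - 24\right)\right) - 431713} = \frac{1}{\left(-3 + \left(-23\right)^{2} - -161\right) - 431713} = \frac{1}{\left(-3 + 529 + 161\right) - 431713} = \frac{1}{687 - 431713} = \frac{1}{-431026} = - \frac{1}{431026}$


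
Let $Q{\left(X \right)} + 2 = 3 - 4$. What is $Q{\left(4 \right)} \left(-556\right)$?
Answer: $1668$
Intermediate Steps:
$Q{\left(X \right)} = -3$ ($Q{\left(X \right)} = -2 + \left(3 - 4\right) = -2 - 1 = -3$)
$Q{\left(4 \right)} \left(-556\right) = \left(-3\right) \left(-556\right) = 1668$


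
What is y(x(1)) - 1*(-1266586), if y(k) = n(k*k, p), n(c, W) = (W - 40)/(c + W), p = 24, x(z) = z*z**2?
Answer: 31664634/25 ≈ 1.2666e+6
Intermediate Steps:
x(z) = z**3
n(c, W) = (-40 + W)/(W + c)
y(k) = -16/(24 + k**2) (y(k) = (-40 + 24)/(24 + k*k) = -16/(24 + k**2))
y(x(1)) - 1*(-1266586) = -16/(24 + (1**3)**2) - 1*(-1266586) = -16/(24 + 1**2) + 1266586 = -16/(24 + 1) + 1266586 = -16/25 + 1266586 = 31664634/25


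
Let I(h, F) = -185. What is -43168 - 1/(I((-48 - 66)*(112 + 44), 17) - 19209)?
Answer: -837200191/19394 ≈ -43168.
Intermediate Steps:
-43168 - 1/(I((-48 - 66)*(112 + 44), 17) - 19209) = -43168 - 1/(-185 - 19209) = -43168 - 1/(-19394) = -43168 - 1*(-1/19394) = -43168 + 1/19394 = -837200191/19394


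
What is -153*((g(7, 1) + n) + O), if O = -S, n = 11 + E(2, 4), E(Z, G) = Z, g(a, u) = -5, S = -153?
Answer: -24633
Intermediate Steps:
n = 13 (n = 11 + 2 = 13)
O = 153 (O = -1*(-153) = 153)
-153*((g(7, 1) + n) + O) = -153*((-5 + 13) + 153) = -153*(8 + 153) = -153*161 = -24633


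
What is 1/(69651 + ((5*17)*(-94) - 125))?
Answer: 1/61536 ≈ 1.6251e-5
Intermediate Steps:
1/(69651 + ((5*17)*(-94) - 125)) = 1/(69651 + (85*(-94) - 125)) = 1/(69651 + (-7990 - 125)) = 1/(69651 - 8115) = 1/61536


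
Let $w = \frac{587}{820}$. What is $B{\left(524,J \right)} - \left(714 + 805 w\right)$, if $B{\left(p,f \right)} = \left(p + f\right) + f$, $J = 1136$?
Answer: $\frac{246941}{164} \approx 1505.7$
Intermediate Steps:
$w = \frac{587}{820}$ ($w = 587 \cdot \frac{1}{820} = \frac{587}{820} \approx 0.71585$)
$B{\left(p,f \right)} = p + 2 f$ ($B{\left(p,f \right)} = \left(f + p\right) + f = p + 2 f$)
$B{\left(524,J \right)} - \left(714 + 805 w\right) = \left(524 + 2 \cdot 1136\right) - \left(714 + 805 \cdot \frac{587}{820}\right) = \left(524 + 2272\right) - \left(714 + \frac{94507}{164}\right) = 2796 - \frac{211603}{164} = \frac{246941}{164}$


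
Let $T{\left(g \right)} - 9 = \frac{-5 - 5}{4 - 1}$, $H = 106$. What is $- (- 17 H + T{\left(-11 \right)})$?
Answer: $\frac{5389}{3} \approx 1796.3$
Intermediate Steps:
$T{\left(g \right)} = \frac{17}{3}$ ($T{\left(g \right)} = 9 + \frac{-5 - 5}{4 - 1} = 9 - \frac{10}{3} = \frac{17}{3}$)
$- (- 17 H + T{\left(-11 \right)}) = - (\left(-17\right) 106 + \frac{17}{3}) = - (-1802 + \frac{17}{3}) = \left(-1\right) \left(- \frac{5389}{3}\right) = \frac{5389}{3}$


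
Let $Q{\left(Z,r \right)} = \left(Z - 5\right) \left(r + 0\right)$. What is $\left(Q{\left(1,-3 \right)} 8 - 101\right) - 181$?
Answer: $-186$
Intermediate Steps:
$Q{\left(Z,r \right)} = r \left(-5 + Z\right)$ ($Q{\left(Z,r \right)} = \left(-5 + Z\right) r = r \left(-5 + Z\right)$)
$\left(Q{\left(1,-3 \right)} 8 - 101\right) - 181 = \left(- 3 \left(-5 + 1\right) 8 - 101\right) - 181 = \left(\left(-3\right) \left(-4\right) 8 - 101\right) - 181 = \left(12 \cdot 8 - 101\right) - 181 = \left(96 - 101\right) - 181 = -5 - 181 = -186$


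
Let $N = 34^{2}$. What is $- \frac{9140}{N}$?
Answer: $- \frac{2285}{289} \approx -7.9066$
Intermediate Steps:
$N = 1156$
$- \frac{9140}{N} = - \frac{9140}{1156} = \left(-9140\right) \frac{1}{1156} = - \frac{2285}{289}$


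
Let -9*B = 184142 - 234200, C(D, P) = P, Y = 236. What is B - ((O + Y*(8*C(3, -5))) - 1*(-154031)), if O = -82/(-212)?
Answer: -14737115/106 ≈ -1.3903e+5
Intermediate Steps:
O = 41/106 (O = -82*(-1/212) = 41/106 ≈ 0.38679)
B = 5562 (B = -(184142 - 234200)/9 = -⅑*(-50058) = 5562)
B - ((O + Y*(8*C(3, -5))) - 1*(-154031)) = 5562 - ((41/106 + 236*(8*(-5))) - 1*(-154031)) = 5562 - ((41/106 + 236*(-40)) + 154031) = 5562 - ((41/106 - 9440) + 154031) = 5562 - (-1000599/106 + 154031) = 5562 - 1*15326687/106 = 5562 - 15326687/106 = -14737115/106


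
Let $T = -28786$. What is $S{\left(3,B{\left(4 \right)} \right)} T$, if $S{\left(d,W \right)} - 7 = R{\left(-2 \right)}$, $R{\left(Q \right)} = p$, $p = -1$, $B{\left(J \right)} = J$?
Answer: $-172716$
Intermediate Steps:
$R{\left(Q \right)} = -1$
$S{\left(d,W \right)} = 6$ ($S{\left(d,W \right)} = 7 - 1 = 6$)
$S{\left(3,B{\left(4 \right)} \right)} T = 6 \left(-28786\right) = -172716$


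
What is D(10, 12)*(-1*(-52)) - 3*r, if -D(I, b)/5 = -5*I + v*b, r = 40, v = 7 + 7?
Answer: -30800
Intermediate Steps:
v = 14
D(I, b) = -70*b + 25*I (D(I, b) = -5*(-5*I + 14*b) = -70*b + 25*I)
D(10, 12)*(-1*(-52)) - 3*r = (-70*12 + 25*10)*(-1*(-52)) - 3*40 = (-840 + 250)*52 - 120 = -590*52 - 120 = -30680 - 120 = -30800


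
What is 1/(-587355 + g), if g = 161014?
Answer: -1/426341 ≈ -2.3455e-6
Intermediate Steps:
1/(-587355 + g) = 1/(-587355 + 161014) = 1/(-426341) = -1/426341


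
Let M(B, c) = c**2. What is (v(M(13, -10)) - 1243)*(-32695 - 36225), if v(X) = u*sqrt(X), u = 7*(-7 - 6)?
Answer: 148384760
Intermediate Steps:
u = -91 (u = 7*(-13) = -91)
v(X) = -91*sqrt(X)
(v(M(13, -10)) - 1243)*(-32695 - 36225) = (-91*sqrt((-10)**2) - 1243)*(-32695 - 36225) = (-91*sqrt(100) - 1243)*(-68920) = (-91*10 - 1243)*(-68920) = (-910 - 1243)*(-68920) = -2153*(-68920) = 148384760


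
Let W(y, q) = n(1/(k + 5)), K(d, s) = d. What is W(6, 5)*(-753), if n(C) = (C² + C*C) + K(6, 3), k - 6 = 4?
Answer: -339352/75 ≈ -4524.7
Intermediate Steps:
k = 10 (k = 6 + 4 = 10)
n(C) = 6 + 2*C² (n(C) = (C² + C*C) + 6 = (C² + C²) + 6 = 2*C² + 6 = 6 + 2*C²)
W(y, q) = 1352/225 (W(y, q) = 6 + 2*(1/(10 + 5))² = 6 + 2*(1/15)² = 6 + 2*(1/225) = 6 + 2/225 = 1352/225)
W(6, 5)*(-753) = (1352/225)*(-753) = -339352/75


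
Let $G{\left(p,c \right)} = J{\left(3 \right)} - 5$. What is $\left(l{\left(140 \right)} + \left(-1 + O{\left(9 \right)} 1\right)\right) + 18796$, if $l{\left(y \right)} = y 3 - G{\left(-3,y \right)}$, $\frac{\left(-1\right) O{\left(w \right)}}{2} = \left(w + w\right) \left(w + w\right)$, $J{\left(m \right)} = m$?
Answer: $18569$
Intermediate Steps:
$O{\left(w \right)} = - 8 w^{2}$ ($O{\left(w \right)} = - 2 \left(w + w\right) \left(w + w\right) = - 2 \cdot 2 w 2 w = - 2 \cdot 4 w^{2} = - 8 w^{2}$)
$G{\left(p,c \right)} = -2$ ($G{\left(p,c \right)} = 3 - 5 = -2$)
$l{\left(y \right)} = 2 + 3 y$ ($l{\left(y \right)} = y 3 - -2 = 3 y + 2 = 2 + 3 y$)
$\left(l{\left(140 \right)} + \left(-1 + O{\left(9 \right)} 1\right)\right) + 18796 = \left(\left(2 + 3 \cdot 140\right) + \left(-1 + - 8 \cdot 9^{2} \cdot 1\right)\right) + 18796 = \left(\left(2 + 420\right) + \left(-1 + \left(-8\right) 81 \cdot 1\right)\right) + 18796 = \left(422 - 649\right) + 18796 = -227 + 18796 = 18569$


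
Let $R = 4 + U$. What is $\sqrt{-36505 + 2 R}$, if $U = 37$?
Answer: $3 i \sqrt{4047} \approx 190.85 i$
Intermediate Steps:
$R = 41$ ($R = 4 + 37 = 41$)
$\sqrt{-36505 + 2 R} = \sqrt{-36505 + 2 \cdot 41} = \sqrt{-36505 + 82} = \sqrt{-36423} = 3 i \sqrt{4047}$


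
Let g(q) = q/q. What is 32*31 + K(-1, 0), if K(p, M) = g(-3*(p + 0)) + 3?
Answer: 996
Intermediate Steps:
g(q) = 1
K(p, M) = 4 (K(p, M) = 1 + 3 = 4)
32*31 + K(-1, 0) = 32*31 + 4 = 992 + 4 = 996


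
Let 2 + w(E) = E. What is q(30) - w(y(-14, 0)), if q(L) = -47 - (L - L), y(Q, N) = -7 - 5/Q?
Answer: -537/14 ≈ -38.357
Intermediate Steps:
y(Q, N) = -7 - 5/Q
w(E) = -2 + E
q(L) = -47 (q(L) = -47 - 1*0 = -47 + 0 = -47)
q(30) - w(y(-14, 0)) = -47 - (-2 + (-7 - 5/(-14))) = -47 - (-2 + (-7 - 5*(-1/14))) = -47 - (-2 + (-7 + 5/14)) = -47 - (-2 - 93/14) = -47 - 1*(-121/14) = -47 + 121/14 = -537/14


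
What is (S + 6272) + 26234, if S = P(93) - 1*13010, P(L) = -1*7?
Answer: 19489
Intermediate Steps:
P(L) = -7
S = -13017 (S = -7 - 1*13010 = -7 - 13010 = -13017)
(S + 6272) + 26234 = (-13017 + 6272) + 26234 = -6745 + 26234 = 19489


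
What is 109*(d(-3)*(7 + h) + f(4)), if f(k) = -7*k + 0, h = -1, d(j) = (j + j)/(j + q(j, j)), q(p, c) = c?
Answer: -2398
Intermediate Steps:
d(j) = 1 (d(j) = (j + j)/(j + j) = (2*j)/((2*j)) = (2*j)*(1/(2*j)) = 1)
f(k) = -7*k
109*(d(-3)*(7 + h) + f(4)) = 109*(1*(7 - 1) - 7*4) = 109*(1*6 - 28) = 109*(6 - 28) = 109*(-22) = -2398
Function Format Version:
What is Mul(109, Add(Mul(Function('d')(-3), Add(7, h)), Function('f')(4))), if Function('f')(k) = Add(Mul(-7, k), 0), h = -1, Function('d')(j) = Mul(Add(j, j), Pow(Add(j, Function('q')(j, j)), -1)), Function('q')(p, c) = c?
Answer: -2398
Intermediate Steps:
Function('d')(j) = 1 (Function('d')(j) = Mul(Add(j, j), Pow(Add(j, j), -1)) = Mul(Mul(2, j), Pow(Mul(2, j), -1)) = Mul(Mul(2, j), Mul(Rational(1, 2), Pow(j, -1))) = 1)
Function('f')(k) = Mul(-7, k)
Mul(109, Add(Mul(Function('d')(-3), Add(7, h)), Function('f')(4))) = Mul(109, Add(Mul(1, Add(7, -1)), Mul(-7, 4))) = Mul(109, Add(Mul(1, 6), -28)) = Mul(109, Add(6, -28)) = Mul(109, -22) = -2398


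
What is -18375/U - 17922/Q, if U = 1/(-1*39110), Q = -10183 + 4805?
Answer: 1932439775211/2689 ≈ 7.1865e+8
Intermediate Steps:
Q = -5378
U = -1/39110 (U = 1/(-39110) = -1/39110 ≈ -2.5569e-5)
-18375/U - 17922/Q = -18375/(-1/39110) - 17922/(-5378) = -18375*(-39110) - 17922*(-1/5378) = 718646250 + 8961/2689 = 1932439775211/2689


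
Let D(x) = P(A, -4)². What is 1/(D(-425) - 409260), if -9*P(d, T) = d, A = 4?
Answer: -81/33150044 ≈ -2.4434e-6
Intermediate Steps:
P(d, T) = -d/9
D(x) = 16/81 (D(x) = (-⅑*4)² = (-4/9)² = 16/81)
1/(D(-425) - 409260) = 1/(16/81 - 409260) = 1/(-33150044/81) = -81/33150044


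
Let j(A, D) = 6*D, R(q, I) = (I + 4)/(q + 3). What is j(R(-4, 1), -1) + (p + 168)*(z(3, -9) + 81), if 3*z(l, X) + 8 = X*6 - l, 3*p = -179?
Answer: 57796/9 ≈ 6421.8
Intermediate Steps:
p = -179/3 (p = (⅓)*(-179) = -179/3 ≈ -59.667)
z(l, X) = -8/3 + 2*X - l/3 (z(l, X) = -8/3 + (X*6 - l)/3 = -8/3 + (6*X - l)/3 = -8/3 + (-l + 6*X)/3 = -8/3 + (2*X - l/3) = -8/3 + 2*X - l/3)
R(q, I) = (4 + I)/(3 + q)
j(R(-4, 1), -1) + (p + 168)*(z(3, -9) + 81) = 6*(-1) + (-179/3 + 168)*((-8/3 + 2*(-9) - ⅓*3) + 81) = -6 + 325*((-8/3 - 18 - 1) + 81)/3 = -6 + 325*(-65/3 + 81)/3 = -6 + (325/3)*(178/3) = -6 + 57850/9 = 57796/9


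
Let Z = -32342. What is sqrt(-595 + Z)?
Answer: I*sqrt(32937) ≈ 181.49*I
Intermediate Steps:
sqrt(-595 + Z) = sqrt(-595 - 32342) = sqrt(-32937) = I*sqrt(32937)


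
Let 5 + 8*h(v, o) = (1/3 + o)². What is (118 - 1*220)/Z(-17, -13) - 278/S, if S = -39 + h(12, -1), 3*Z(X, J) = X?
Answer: 71298/2849 ≈ 25.026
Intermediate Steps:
Z(X, J) = X/3
h(v, o) = -5/8 + (⅓ + o)²/8 (h(v, o) = -5/8 + (1/3 + o)²/8 = -5/8 + (⅓ + o)²/8)
S = -2849/72 (S = -39 + (-5/8 + (1 + 3*(-1))²/72) = -39 + (-5/8 + (1 - 3)²/72) = -39 + (-5/8 + (1/72)*(-2)²) = -39 + (-5/8 + (1/72)*4) = -39 + (-5/8 + 1/18) = -39 - 41/72 = -2849/72 ≈ -39.569)
(118 - 1*220)/Z(-17, -13) - 278/S = (118 - 1*220)/(((⅓)*(-17))) - 278/(-2849/72) = (118 - 220)/(-17/3) - 278*(-72/2849) = -102*(-3/17) + 20016/2849 = 18 + 20016/2849 = 71298/2849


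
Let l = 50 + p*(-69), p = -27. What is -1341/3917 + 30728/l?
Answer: 117796243/7493221 ≈ 15.720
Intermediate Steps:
l = 1913 (l = 50 - 27*(-69) = 50 + 1863 = 1913)
-1341/3917 + 30728/l = -1341/3917 + 30728/1913 = 117796243/7493221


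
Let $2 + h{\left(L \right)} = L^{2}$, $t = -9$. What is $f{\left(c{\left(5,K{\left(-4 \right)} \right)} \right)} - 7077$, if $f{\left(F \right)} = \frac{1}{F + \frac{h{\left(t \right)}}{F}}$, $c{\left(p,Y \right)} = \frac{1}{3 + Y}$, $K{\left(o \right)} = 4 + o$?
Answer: $- \frac{5038821}{712} \approx -7077.0$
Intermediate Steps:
$h{\left(L \right)} = -2 + L^{2}$
$f{\left(F \right)} = \frac{1}{F + \frac{79}{F}}$ ($f{\left(F \right)} = \frac{1}{F + \frac{-2 + \left(-9\right)^{2}}{F}} = \frac{1}{F + \frac{-2 + 81}{F}} = \frac{1}{F + \frac{79}{F}}$)
$f{\left(c{\left(5,K{\left(-4 \right)} \right)} \right)} - 7077 = \frac{1}{\left(3 + \left(4 - 4\right)\right) \left(79 + \left(\frac{1}{3 + \left(4 - 4\right)}\right)^{2}\right)} - 7077 = \frac{1}{\left(3 + 0\right) \left(79 + \left(\frac{1}{3 + 0}\right)^{2}\right)} - 7077 = \frac{1}{3 \left(79 + \left(\frac{1}{3}\right)^{2}\right)} - 7077 = \frac{1}{3 \left(79 + \frac{1}{9}\right)} - 7077 = \frac{1}{3 \cdot \frac{712}{9}} - 7077 = \frac{1}{3} \cdot \frac{9}{712} - 7077 = \frac{3}{712} - 7077 = - \frac{5038821}{712}$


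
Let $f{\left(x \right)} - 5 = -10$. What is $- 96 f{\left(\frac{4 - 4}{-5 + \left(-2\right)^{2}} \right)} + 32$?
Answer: $512$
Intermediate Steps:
$f{\left(x \right)} = -5$ ($f{\left(x \right)} = 5 - 10 = -5$)
$- 96 f{\left(\frac{4 - 4}{-5 + \left(-2\right)^{2}} \right)} + 32 = \left(-96\right) \left(-5\right) + 32 = 480 + 32 = 512$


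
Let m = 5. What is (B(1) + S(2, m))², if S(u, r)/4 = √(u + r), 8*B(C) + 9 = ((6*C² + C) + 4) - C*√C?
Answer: 7169/64 + √7 ≈ 114.66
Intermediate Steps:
B(C) = -5/8 - C^(3/2)/8 + C/8 + 3*C²/4 (B(C) = -9/8 + (((6*C² + C) + 4) - C*√C)/8 = -9/8 + (((C + 6*C²) + 4) - C^(3/2))/8 = -9/8 + ((4 + C + 6*C²) - C^(3/2))/8 = -9/8 + (4 + C - C^(3/2) + 6*C²)/8 = -9/8 + (½ - C^(3/2)/8 + C/8 + 3*C²/4) = -5/8 - C^(3/2)/8 + C/8 + 3*C²/4)
S(u, r) = 4*√(r + u) (S(u, r) = 4*√(u + r) = 4*√(r + u))
(B(1) + S(2, m))² = ((-5/8 - 1^(3/2)/8 + (⅛)*1 + (¾)*1²) + 4*√(5 + 2))² = ((-5/8 - ⅛*1 + ⅛ + (¾)*1) + 4*√7)² = ((-5/8 - ⅛ + ⅛ + ¾) + 4*√7)² = (⅛ + 4*√7)²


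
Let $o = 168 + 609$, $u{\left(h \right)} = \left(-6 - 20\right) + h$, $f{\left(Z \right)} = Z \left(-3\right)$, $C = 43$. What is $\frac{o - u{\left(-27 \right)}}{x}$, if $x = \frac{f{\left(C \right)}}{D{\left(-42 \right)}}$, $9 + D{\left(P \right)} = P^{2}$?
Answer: $- \frac{485550}{43} \approx -11292.0$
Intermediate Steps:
$D{\left(P \right)} = -9 + P^{2}$
$f{\left(Z \right)} = - 3 Z$
$u{\left(h \right)} = -26 + h$
$o = 777$
$x = - \frac{43}{585}$ ($x = \frac{\left(-3\right) 43}{-9 + \left(-42\right)^{2}} = - \frac{129}{-9 + 1764} = - \frac{129}{1755} = \left(-129\right) \frac{1}{1755} = - \frac{43}{585} \approx -0.073504$)
$\frac{o - u{\left(-27 \right)}}{x} = \frac{777 - \left(-26 - 27\right)}{- \frac{43}{585}} = \left(777 - -53\right) \left(- \frac{585}{43}\right) = \left(777 + 53\right) \left(- \frac{585}{43}\right) = 830 \left(- \frac{585}{43}\right) = - \frac{485550}{43}$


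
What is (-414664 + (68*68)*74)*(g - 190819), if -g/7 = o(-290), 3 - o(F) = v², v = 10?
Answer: 13782868320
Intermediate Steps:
o(F) = -97 (o(F) = 3 - 1*10² = 3 - 1*100 = 3 - 100 = -97)
g = 679 (g = -7*(-97) = 679)
(-414664 + (68*68)*74)*(g - 190819) = (-414664 + (68*68)*74)*(679 - 190819) = (-414664 + 4624*74)*(-190140) = (-414664 + 342176)*(-190140) = -72488*(-190140) = 13782868320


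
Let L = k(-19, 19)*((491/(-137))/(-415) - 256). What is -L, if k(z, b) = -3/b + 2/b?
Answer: -14554389/1080245 ≈ -13.473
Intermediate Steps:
k(z, b) = -1/b
L = 14554389/1080245 (L = (-1/19)*((491/(-137))/(-415) - 256) = (-1*1/19)*((491*(-1/137))*(-1/415) - 256) = -(-491/137*(-1/415) - 256)/19 = -(491/56855 - 256)/19 = -1/19*(-14554389/56855) = 14554389/1080245 ≈ 13.473)
-L = -1*14554389/1080245 = -14554389/1080245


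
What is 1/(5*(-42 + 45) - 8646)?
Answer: -1/8631 ≈ -0.00011586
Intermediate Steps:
1/(5*(-42 + 45) - 8646) = 1/(5*3 - 8646) = 1/(15 - 8646) = 1/(-8631) = -1/8631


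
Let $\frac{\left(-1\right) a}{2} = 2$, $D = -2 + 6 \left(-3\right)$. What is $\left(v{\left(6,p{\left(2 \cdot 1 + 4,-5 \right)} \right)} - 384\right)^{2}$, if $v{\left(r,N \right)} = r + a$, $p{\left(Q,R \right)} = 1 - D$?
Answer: $145924$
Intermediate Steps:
$D = -20$ ($D = -2 - 18 = -20$)
$a = -4$ ($a = \left(-2\right) 2 = -4$)
$p{\left(Q,R \right)} = 21$ ($p{\left(Q,R \right)} = 1 - -20 = 1 + 20 = 21$)
$v{\left(r,N \right)} = -4 + r$ ($v{\left(r,N \right)} = r - 4 = -4 + r$)
$\left(v{\left(6,p{\left(2 \cdot 1 + 4,-5 \right)} \right)} - 384\right)^{2} = \left(\left(-4 + 6\right) - 384\right)^{2} = \left(2 - 384\right)^{2} = \left(-382\right)^{2} = 145924$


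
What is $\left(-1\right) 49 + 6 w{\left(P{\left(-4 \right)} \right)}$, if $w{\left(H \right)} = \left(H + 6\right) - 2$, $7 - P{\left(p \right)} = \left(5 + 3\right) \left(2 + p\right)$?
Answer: $113$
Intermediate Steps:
$P{\left(p \right)} = -9 - 8 p$ ($P{\left(p \right)} = 7 - \left(5 + 3\right) \left(2 + p\right) = 7 - 8 \left(2 + p\right) = 7 - \left(16 + 8 p\right) = -9 - 8 p$)
$w{\left(H \right)} = 4 + H$ ($w{\left(H \right)} = \left(6 + H\right) - 2 = 4 + H$)
$\left(-1\right) 49 + 6 w{\left(P{\left(-4 \right)} \right)} = \left(-1\right) 49 + 6 \left(4 - -23\right) = -49 + 6 \left(4 + \left(-9 + 32\right)\right) = -49 + 6 \left(4 + 23\right) = -49 + 6 \cdot 27 = -49 + 162 = 113$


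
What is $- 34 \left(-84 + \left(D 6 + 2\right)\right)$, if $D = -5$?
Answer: $3808$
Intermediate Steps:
$- 34 \left(-84 + \left(D 6 + 2\right)\right) = - 34 \left(-84 + \left(\left(-5\right) 6 + 2\right)\right) = - 34 \left(-84 + \left(-30 + 2\right)\right) = - 34 \left(-84 - 28\right) = \left(-34\right) \left(-112\right) = 3808$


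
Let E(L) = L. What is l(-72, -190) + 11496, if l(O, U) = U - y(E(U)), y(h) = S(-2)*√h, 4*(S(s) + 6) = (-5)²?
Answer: 11306 - I*√190/4 ≈ 11306.0 - 3.446*I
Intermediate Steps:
S(s) = ¼ (S(s) = -6 + (¼)*(-5)² = -6 + (¼)*25 = -6 + 25/4 = ¼)
y(h) = √h/4
l(O, U) = U - √U/4
l(-72, -190) + 11496 = (-190 - I*√190/4) + 11496 = 11306 - I*√190/4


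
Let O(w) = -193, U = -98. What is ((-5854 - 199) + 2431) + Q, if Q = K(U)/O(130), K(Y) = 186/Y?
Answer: -34253161/9457 ≈ -3622.0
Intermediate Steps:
Q = 93/9457 (Q = (186/(-98))/(-193) = (186*(-1/98))*(-1/193) = -93/49*(-1/193) = 93/9457 ≈ 0.0098340)
((-5854 - 199) + 2431) + Q = ((-5854 - 199) + 2431) + 93/9457 = (-6053 + 2431) + 93/9457 = -3622 + 93/9457 = -34253161/9457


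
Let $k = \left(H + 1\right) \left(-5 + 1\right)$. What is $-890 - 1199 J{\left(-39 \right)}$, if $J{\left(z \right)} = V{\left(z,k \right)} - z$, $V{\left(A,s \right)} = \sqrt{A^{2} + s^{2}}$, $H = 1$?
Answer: $-47651 - 1199 \sqrt{1585} \approx -95386.0$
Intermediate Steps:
$k = -8$ ($k = \left(1 + 1\right) \left(-5 + 1\right) = 2 \left(-4\right) = -8$)
$J{\left(z \right)} = \sqrt{64 + z^{2}} - z$ ($J{\left(z \right)} = \sqrt{z^{2} + \left(-8\right)^{2}} - z = \sqrt{z^{2} + 64} - z = \sqrt{64 + z^{2}} - z$)
$-890 - 1199 J{\left(-39 \right)} = -890 - 1199 \left(\sqrt{64 + \left(-39\right)^{2}} - -39\right) = -890 - 1199 \left(\sqrt{64 + 1521} + 39\right) = -890 - 1199 \left(\sqrt{1585} + 39\right) = -890 - 1199 \left(39 + \sqrt{1585}\right) = -890 - \left(46761 + 1199 \sqrt{1585}\right) = -47651 - 1199 \sqrt{1585}$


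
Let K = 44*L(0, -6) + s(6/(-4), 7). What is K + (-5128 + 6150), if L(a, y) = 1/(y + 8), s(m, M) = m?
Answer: 2085/2 ≈ 1042.5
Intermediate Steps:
L(a, y) = 1/(8 + y)
K = 41/2 (K = 44/(8 - 6) + 6/(-4) = 44/2 + 6*(-¼) = 44*(½) - 3/2 = 22 - 3/2 = 41/2 ≈ 20.500)
K + (-5128 + 6150) = 41/2 + (-5128 + 6150) = 41/2 + 1022 = 2085/2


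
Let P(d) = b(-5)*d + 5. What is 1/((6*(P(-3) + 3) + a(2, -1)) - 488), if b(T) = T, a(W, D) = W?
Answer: -1/348 ≈ -0.0028736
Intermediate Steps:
P(d) = 5 - 5*d (P(d) = -5*d + 5 = 5 - 5*d)
1/((6*(P(-3) + 3) + a(2, -1)) - 488) = 1/((6*((5 - 5*(-3)) + 3) + 2) - 488) = 1/((6*((5 + 15) + 3) + 2) - 488) = 1/((6*(20 + 3) + 2) - 488) = 1/((6*23 + 2) - 488) = 1/((138 + 2) - 488) = 1/(140 - 488) = 1/(-348) = -1/348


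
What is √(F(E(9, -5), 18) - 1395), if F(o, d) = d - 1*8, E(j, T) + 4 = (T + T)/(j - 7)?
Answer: I*√1385 ≈ 37.216*I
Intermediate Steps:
E(j, T) = -4 + 2*T/(-7 + j) (E(j, T) = -4 + (T + T)/(j - 7) = -4 + (2*T)/(-7 + j) = -4 + 2*T/(-7 + j))
F(o, d) = -8 + d (F(o, d) = d - 8 = -8 + d)
√(F(E(9, -5), 18) - 1395) = √((-8 + 18) - 1395) = √(10 - 1395) = √(-1385) = I*√1385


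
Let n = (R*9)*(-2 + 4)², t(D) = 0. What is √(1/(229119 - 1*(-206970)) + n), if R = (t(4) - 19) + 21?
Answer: √13692500782401/436089 ≈ 8.4853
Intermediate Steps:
R = 2 (R = (0 - 19) + 21 = -19 + 21 = 2)
n = 72 (n = (2*9)*(-2 + 4)² = 18*2² = 18*4 = 72)
√(1/(229119 - 1*(-206970)) + n) = √(1/(229119 - 1*(-206970)) + 72) = √(1/(229119 + 206970) + 72) = √(1/436089 + 72) = √(31398409/436089) = √13692500782401/436089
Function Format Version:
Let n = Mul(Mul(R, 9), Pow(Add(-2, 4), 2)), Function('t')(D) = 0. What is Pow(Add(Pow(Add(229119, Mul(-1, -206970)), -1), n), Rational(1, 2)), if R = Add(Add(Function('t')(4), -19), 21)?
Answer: Mul(Rational(1, 436089), Pow(13692500782401, Rational(1, 2))) ≈ 8.4853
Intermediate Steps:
R = 2 (R = Add(Add(0, -19), 21) = Add(-19, 21) = 2)
n = 72 (n = Mul(Mul(2, 9), Pow(Add(-2, 4), 2)) = Mul(18, Pow(2, 2)) = Mul(18, 4) = 72)
Pow(Add(Pow(Add(229119, Mul(-1, -206970)), -1), n), Rational(1, 2)) = Pow(Add(Pow(Add(229119, Mul(-1, -206970)), -1), 72), Rational(1, 2)) = Pow(Add(Pow(Add(229119, 206970), -1), 72), Rational(1, 2)) = Pow(Add(Pow(436089, -1), 72), Rational(1, 2)) = Pow(Add(Rational(1, 436089), 72), Rational(1, 2)) = Pow(Rational(31398409, 436089), Rational(1, 2)) = Mul(Rational(1, 436089), Pow(13692500782401, Rational(1, 2)))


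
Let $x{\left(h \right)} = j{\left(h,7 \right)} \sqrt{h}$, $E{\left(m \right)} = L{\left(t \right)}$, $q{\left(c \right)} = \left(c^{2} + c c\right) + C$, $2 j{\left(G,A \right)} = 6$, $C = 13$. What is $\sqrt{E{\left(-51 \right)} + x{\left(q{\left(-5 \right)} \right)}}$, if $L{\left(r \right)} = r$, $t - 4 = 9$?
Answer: $\sqrt{13 + 9 \sqrt{7}} \approx 6.0673$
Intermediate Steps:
$t = 13$ ($t = 4 + 9 = 13$)
$j{\left(G,A \right)} = 3$ ($j{\left(G,A \right)} = \frac{1}{2} \cdot 6 = 3$)
$q{\left(c \right)} = 13 + 2 c^{2}$ ($q{\left(c \right)} = \left(c^{2} + c c\right) + 13 = \left(c^{2} + c^{2}\right) + 13 = 2 c^{2} + 13 = 13 + 2 c^{2}$)
$E{\left(m \right)} = 13$
$x{\left(h \right)} = 3 \sqrt{h}$
$\sqrt{E{\left(-51 \right)} + x{\left(q{\left(-5 \right)} \right)}} = \sqrt{13 + 3 \sqrt{13 + 2 \left(-5\right)^{2}}} = \sqrt{13 + 3 \sqrt{13 + 2 \cdot 25}} = \sqrt{13 + 3 \sqrt{13 + 50}} = \sqrt{13 + 3 \sqrt{63}} = \sqrt{13 + 3 \cdot 3 \sqrt{7}} = \sqrt{13 + 9 \sqrt{7}}$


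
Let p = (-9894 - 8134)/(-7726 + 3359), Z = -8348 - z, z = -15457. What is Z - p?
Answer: 31026975/4367 ≈ 7104.9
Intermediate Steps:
Z = 7109 (Z = -8348 - 1*(-15457) = -8348 + 15457 = 7109)
p = 18028/4367 (p = -18028/(-4367) = -18028*(-1/4367) = 18028/4367 ≈ 4.1282)
Z - p = 7109 - 1*18028/4367 = 7109 - 18028/4367 = 31026975/4367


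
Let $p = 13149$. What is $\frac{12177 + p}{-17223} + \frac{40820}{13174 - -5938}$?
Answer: $\frac{18251029}{27430498} \approx 0.66536$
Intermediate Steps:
$\frac{12177 + p}{-17223} + \frac{40820}{13174 - -5938} = \frac{12177 + 13149}{-17223} + \frac{40820}{13174 - -5938} = 25326 \left(- \frac{1}{17223}\right) + \frac{40820}{13174 + 5938} = - \frac{8442}{5741} + \frac{40820}{19112} = - \frac{8442}{5741} + 40820 \cdot \frac{1}{19112} = - \frac{8442}{5741} + \frac{10205}{4778} = \frac{18251029}{27430498}$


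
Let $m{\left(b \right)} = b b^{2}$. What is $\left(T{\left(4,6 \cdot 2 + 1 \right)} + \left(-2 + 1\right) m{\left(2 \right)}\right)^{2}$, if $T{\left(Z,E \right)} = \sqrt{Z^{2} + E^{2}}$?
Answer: $\left(-8 + \sqrt{185}\right)^{2} \approx 31.376$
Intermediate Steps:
$m{\left(b \right)} = b^{3}$
$T{\left(Z,E \right)} = \sqrt{E^{2} + Z^{2}}$
$\left(T{\left(4,6 \cdot 2 + 1 \right)} + \left(-2 + 1\right) m{\left(2 \right)}\right)^{2} = \left(\sqrt{\left(6 \cdot 2 + 1\right)^{2} + 4^{2}} + \left(-2 + 1\right) 2^{3}\right)^{2} = \left(\sqrt{\left(12 + 1\right)^{2} + 16} - 8\right)^{2} = \left(\sqrt{13^{2} + 16} - 8\right)^{2} = \left(\sqrt{169 + 16} - 8\right)^{2} = \left(\sqrt{185} - 8\right)^{2} = \left(-8 + \sqrt{185}\right)^{2}$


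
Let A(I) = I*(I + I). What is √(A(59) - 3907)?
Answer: √3055 ≈ 55.272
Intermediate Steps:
A(I) = 2*I² (A(I) = I*(2*I) = 2*I²)
√(A(59) - 3907) = √(2*59² - 3907) = √(2*3481 - 3907) = √(6962 - 3907) = √3055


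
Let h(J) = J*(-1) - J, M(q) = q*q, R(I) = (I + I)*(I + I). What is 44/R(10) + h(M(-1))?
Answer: -189/100 ≈ -1.8900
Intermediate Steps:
R(I) = 4*I**2 (R(I) = (2*I)*(2*I) = 4*I**2)
M(q) = q**2
h(J) = -2*J (h(J) = -J - J = -2*J)
44/R(10) + h(M(-1)) = 44/((4*10**2)) - 2*(-1)**2 = 44/((4*100)) - 2*1 = 44/400 - 2 = 44*(1/400) - 2 = 11/100 - 2 = -189/100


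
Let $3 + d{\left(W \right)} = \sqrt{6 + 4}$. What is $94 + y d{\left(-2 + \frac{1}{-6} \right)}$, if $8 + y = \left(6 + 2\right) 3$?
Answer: $46 + 16 \sqrt{10} \approx 96.596$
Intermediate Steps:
$d{\left(W \right)} = -3 + \sqrt{10}$ ($d{\left(W \right)} = -3 + \sqrt{6 + 4} = -3 + \sqrt{10}$)
$y = 16$ ($y = -8 + \left(6 + 2\right) 3 = -8 + 8 \cdot 3 = -8 + 24 = 16$)
$94 + y d{\left(-2 + \frac{1}{-6} \right)} = 94 + 16 \left(-3 + \sqrt{10}\right) = 94 - \left(48 - 16 \sqrt{10}\right) = 46 + 16 \sqrt{10}$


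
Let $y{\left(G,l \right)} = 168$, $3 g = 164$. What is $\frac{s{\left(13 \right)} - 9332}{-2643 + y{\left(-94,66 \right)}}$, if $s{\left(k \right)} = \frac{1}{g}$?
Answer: $\frac{306089}{81180} \approx 3.7705$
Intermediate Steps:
$g = \frac{164}{3}$ ($g = \frac{1}{3} \cdot 164 = \frac{164}{3} \approx 54.667$)
$s{\left(k \right)} = \frac{3}{164}$ ($s{\left(k \right)} = \frac{1}{\frac{164}{3}} = \frac{3}{164}$)
$\frac{s{\left(13 \right)} - 9332}{-2643 + y{\left(-94,66 \right)}} = \frac{\frac{3}{164} - 9332}{-2643 + 168} = - \frac{1530445}{164 \left(-2475\right)} = \left(- \frac{1530445}{164}\right) \left(- \frac{1}{2475}\right) = \frac{306089}{81180}$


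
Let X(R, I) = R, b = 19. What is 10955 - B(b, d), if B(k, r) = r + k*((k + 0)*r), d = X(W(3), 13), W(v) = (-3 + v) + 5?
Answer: 9145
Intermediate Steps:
W(v) = 2 + v
d = 5 (d = 2 + 3 = 5)
B(k, r) = r + r*k**2 (B(k, r) = r + k*(k*r) = r + r*k**2)
10955 - B(b, d) = 10955 - 5*(1 + 19**2) = 10955 - 5*(1 + 361) = 10955 - 5*362 = 10955 - 1*1810 = 10955 - 1810 = 9145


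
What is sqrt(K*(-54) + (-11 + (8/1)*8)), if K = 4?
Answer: I*sqrt(163) ≈ 12.767*I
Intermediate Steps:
sqrt(K*(-54) + (-11 + (8/1)*8)) = sqrt(4*(-54) + (-11 + (8/1)*8)) = sqrt(-216 + (-11 + (8*1)*8)) = sqrt(-216 + (-11 + 8*8)) = sqrt(-216 + (-11 + 64)) = sqrt(-216 + 53) = sqrt(-163) = I*sqrt(163)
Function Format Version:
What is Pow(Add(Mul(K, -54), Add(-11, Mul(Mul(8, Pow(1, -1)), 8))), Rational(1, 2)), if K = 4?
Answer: Mul(I, Pow(163, Rational(1, 2))) ≈ Mul(12.767, I)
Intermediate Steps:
Pow(Add(Mul(K, -54), Add(-11, Mul(Mul(8, Pow(1, -1)), 8))), Rational(1, 2)) = Pow(Add(Mul(4, -54), Add(-11, Mul(Mul(8, Pow(1, -1)), 8))), Rational(1, 2)) = Pow(Add(-216, Add(-11, Mul(Mul(8, 1), 8))), Rational(1, 2)) = Pow(Add(-216, Add(-11, Mul(8, 8))), Rational(1, 2)) = Pow(Add(-216, Add(-11, 64)), Rational(1, 2)) = Pow(Add(-216, 53), Rational(1, 2)) = Pow(-163, Rational(1, 2)) = Mul(I, Pow(163, Rational(1, 2)))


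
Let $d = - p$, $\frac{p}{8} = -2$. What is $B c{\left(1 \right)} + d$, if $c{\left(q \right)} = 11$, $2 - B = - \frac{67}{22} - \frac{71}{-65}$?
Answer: $\frac{7733}{130} \approx 59.485$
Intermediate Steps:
$p = -16$ ($p = 8 \left(-2\right) = -16$)
$B = \frac{5653}{1430}$ ($B = 2 - \left(- \frac{67}{22} - \frac{71}{-65}\right) = 2 - \left(\left(-67\right) \frac{1}{22} - - \frac{71}{65}\right) = 2 - \left(- \frac{67}{22} + \frac{71}{65}\right) = 2 - - \frac{2793}{1430} = 2 + \frac{2793}{1430} = \frac{5653}{1430} \approx 3.9531$)
$d = 16$ ($d = \left(-1\right) \left(-16\right) = 16$)
$B c{\left(1 \right)} + d = \frac{5653}{1430} \cdot 11 + 16 = \frac{5653}{130} + 16 = \frac{7733}{130}$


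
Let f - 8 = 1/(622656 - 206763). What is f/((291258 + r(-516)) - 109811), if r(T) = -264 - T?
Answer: 3327145/75567342207 ≈ 4.4029e-5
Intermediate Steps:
f = 3327145/415893 (f = 8 + 1/(622656 - 206763) = 8 + 1/415893 = 3327145/415893 ≈ 8.0000)
f/((291258 + r(-516)) - 109811) = 3327145/(415893*((291258 + (-264 - 1*(-516))) - 109811)) = 3327145/(415893*((291258 + (-264 + 516)) - 109811)) = 3327145/(415893*((291258 + 252) - 109811)) = 3327145/(415893*(291510 - 109811)) = (3327145/415893)/181699 = (3327145/415893)*(1/181699) = 3327145/75567342207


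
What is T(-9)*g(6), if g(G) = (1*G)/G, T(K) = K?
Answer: -9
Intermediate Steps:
g(G) = 1 (g(G) = G/G = 1)
T(-9)*g(6) = -9*1 = -9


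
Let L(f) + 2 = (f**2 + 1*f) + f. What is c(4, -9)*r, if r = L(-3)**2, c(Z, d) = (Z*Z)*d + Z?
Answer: -140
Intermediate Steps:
c(Z, d) = Z + d*Z**2 (c(Z, d) = Z**2*d + Z = d*Z**2 + Z = Z + d*Z**2)
L(f) = -2 + f**2 + 2*f (L(f) = -2 + ((f**2 + 1*f) + f) = -2 + ((f**2 + f) + f) = -2 + ((f + f**2) + f) = -2 + (f**2 + 2*f) = -2 + f**2 + 2*f)
r = 1 (r = (-2 + (-3)**2 + 2*(-3))**2 = (-2 + 9 - 6)**2 = 1**2 = 1)
c(4, -9)*r = (4*(1 + 4*(-9)))*1 = (4*(1 - 36))*1 = (4*(-35))*1 = -140*1 = -140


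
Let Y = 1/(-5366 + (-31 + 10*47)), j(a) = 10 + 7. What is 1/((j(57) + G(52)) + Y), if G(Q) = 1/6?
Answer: 29562/507475 ≈ 0.058253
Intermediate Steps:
G(Q) = 1/6 (G(Q) = 1*(1/6) = 1/6)
j(a) = 17
Y = -1/4927 (Y = 1/(-5366 + (-31 + 470)) = 1/(-5366 + 439) = 1/(-4927) = -1/4927 ≈ -0.00020296)
1/((j(57) + G(52)) + Y) = 1/((17 + 1/6) - 1/4927) = 1/(103/6 - 1/4927) = 1/(507475/29562) = 29562/507475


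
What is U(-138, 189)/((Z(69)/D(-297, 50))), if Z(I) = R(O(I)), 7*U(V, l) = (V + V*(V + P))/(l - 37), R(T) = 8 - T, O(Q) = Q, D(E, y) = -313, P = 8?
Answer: 2786013/32452 ≈ 85.850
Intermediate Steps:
U(V, l) = (V + V*(8 + V))/(7*(-37 + l)) (U(V, l) = ((V + V*(V + 8))/(l - 37))/7 = ((V + V*(8 + V))/(-37 + l))/7 = (V + V*(8 + V))/(7*(-37 + l)))
Z(I) = 8 - I
U(-138, 189)/((Z(69)/D(-297, 50))) = ((1/7)*(-138)*(9 - 138)/(-37 + 189))/(((8 - 1*69)/(-313))) = ((1/7)*(-138)*(-129)/152)/(((8 - 69)*(-1/313))) = ((1/7)*(-138)*(1/152)*(-129))/((-61*(-1/313))) = 8901/(532*(61/313)) = (8901/532)*(313/61) = 2786013/32452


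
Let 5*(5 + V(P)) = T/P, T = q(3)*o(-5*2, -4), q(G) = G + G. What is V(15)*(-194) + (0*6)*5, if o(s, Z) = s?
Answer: 5626/5 ≈ 1125.2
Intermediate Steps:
q(G) = 2*G
T = -60 (T = (2*3)*(-5*2) = 6*(-10) = -60)
V(P) = -5 - 12/P (V(P) = -5 + (-60/P)/5 = -5 - 12/P)
V(15)*(-194) + (0*6)*5 = (-5 - 12/15)*(-194) + (0*6)*5 = (-5 - 12*1/15)*(-194) + 0*5 = (-5 - 4/5)*(-194) + 0 = -29/5*(-194) + 0 = 5626/5 + 0 = 5626/5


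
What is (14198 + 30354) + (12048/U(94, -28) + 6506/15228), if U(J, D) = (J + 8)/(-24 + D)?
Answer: 4971753653/129438 ≈ 38410.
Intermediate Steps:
U(J, D) = (8 + J)/(-24 + D)
(14198 + 30354) + (12048/U(94, -28) + 6506/15228) = (14198 + 30354) + (12048/(((8 + 94)/(-24 - 28))) + 6506/15228) = 44552 + (12048/((102/(-52))) + 6506*(1/15228)) = 44552 + (12048/((-1/52*102)) + 3253/7614) = 44552 + (12048/(-51/26) + 3253/7614) = 44552 + (12048*(-26/51) + 3253/7614) = 44552 + (-104416/17 + 3253/7614) = 44552 - 794968123/129438 = 4971753653/129438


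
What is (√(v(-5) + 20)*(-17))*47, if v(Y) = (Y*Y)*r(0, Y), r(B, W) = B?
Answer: -1598*√5 ≈ -3573.2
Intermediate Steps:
v(Y) = 0 (v(Y) = (Y*Y)*0 = Y²*0 = 0)
(√(v(-5) + 20)*(-17))*47 = (√(0 + 20)*(-17))*47 = (√20*(-17))*47 = ((2*√5)*(-17))*47 = -34*√5*47 = -1598*√5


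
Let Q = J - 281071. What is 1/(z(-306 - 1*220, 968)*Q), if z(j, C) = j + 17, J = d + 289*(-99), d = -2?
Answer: 1/157629156 ≈ 6.3440e-9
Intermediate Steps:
J = -28613 (J = -2 + 289*(-99) = -2 - 28611 = -28613)
Q = -309684 (Q = -28613 - 281071 = -309684)
z(j, C) = 17 + j
1/(z(-306 - 1*220, 968)*Q) = 1/((17 + (-306 - 1*220))*(-309684)) = -1/309684/(17 + (-306 - 220)) = -1/309684/(17 - 526) = -1/309684/(-509) = -1/509*(-1/309684) = 1/157629156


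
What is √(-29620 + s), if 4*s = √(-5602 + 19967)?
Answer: √(-118480 + 13*√85)/2 ≈ 172.02*I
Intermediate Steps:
s = 13*√85/4 (s = √(-5602 + 19967)/4 = √14365/4 = (13*√85)/4 = 13*√85/4 ≈ 29.964)
√(-29620 + s) = √(-29620 + 13*√85/4)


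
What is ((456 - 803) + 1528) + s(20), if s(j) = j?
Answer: 1201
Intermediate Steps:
((456 - 803) + 1528) + s(20) = ((456 - 803) + 1528) + 20 = (-347 + 1528) + 20 = 1181 + 20 = 1201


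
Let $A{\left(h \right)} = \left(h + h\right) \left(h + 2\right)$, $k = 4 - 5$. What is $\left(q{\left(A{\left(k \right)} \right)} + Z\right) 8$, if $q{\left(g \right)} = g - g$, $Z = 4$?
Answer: $32$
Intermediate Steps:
$k = -1$
$A{\left(h \right)} = 2 h \left(2 + h\right)$
$q{\left(g \right)} = 0$
$\left(q{\left(A{\left(k \right)} \right)} + Z\right) 8 = \left(0 + 4\right) 8 = 4 \cdot 8 = 32$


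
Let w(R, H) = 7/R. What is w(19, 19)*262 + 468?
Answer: 10726/19 ≈ 564.53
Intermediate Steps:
w(19, 19)*262 + 468 = (7/19)*262 + 468 = 1834/19 + 468 = 10726/19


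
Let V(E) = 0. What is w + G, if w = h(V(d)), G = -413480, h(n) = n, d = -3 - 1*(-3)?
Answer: -413480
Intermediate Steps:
d = 0 (d = -3 + 3 = 0)
w = 0
w + G = 0 - 413480 = -413480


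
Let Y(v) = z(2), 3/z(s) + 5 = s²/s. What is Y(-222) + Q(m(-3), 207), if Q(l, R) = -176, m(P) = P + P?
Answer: -177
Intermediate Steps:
m(P) = 2*P
z(s) = 3/(-5 + s) (z(s) = 3/(-5 + s²/s) = 3/(-5 + s))
Y(v) = -1 (Y(v) = 3/(-5 + 2) = 3/(-3) = 3*(-⅓) = -1)
Y(-222) + Q(m(-3), 207) = -1 - 176 = -177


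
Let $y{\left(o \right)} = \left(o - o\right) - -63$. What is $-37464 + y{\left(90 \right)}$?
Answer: $-37401$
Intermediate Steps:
$y{\left(o \right)} = 63$ ($y{\left(o \right)} = 0 + 63 = 63$)
$-37464 + y{\left(90 \right)} = -37464 + 63 = -37401$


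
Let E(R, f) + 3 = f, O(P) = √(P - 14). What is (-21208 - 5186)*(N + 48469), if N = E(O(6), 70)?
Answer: -1281059184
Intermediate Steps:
O(P) = √(-14 + P)
E(R, f) = -3 + f
N = 67 (N = -3 + 70 = 67)
(-21208 - 5186)*(N + 48469) = (-21208 - 5186)*(67 + 48469) = -26394*48536 = -1281059184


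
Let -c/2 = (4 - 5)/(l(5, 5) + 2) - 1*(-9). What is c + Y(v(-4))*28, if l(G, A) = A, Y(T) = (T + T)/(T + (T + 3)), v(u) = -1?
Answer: -516/7 ≈ -73.714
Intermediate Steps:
Y(T) = 2*T/(3 + 2*T) (Y(T) = (2*T)/(T + (3 + T)) = (2*T)/(3 + 2*T) = 2*T/(3 + 2*T))
c = -124/7 (c = -2*((4 - 5)/(5 + 2) - 1*(-9)) = -2*(-1/7 + 9) = -2*(-1*⅐ + 9) = -2*(-⅐ + 9) = -2*62/7 = -124/7 ≈ -17.714)
c + Y(v(-4))*28 = -124/7 + (2*(-1)/(3 + 2*(-1)))*28 = -124/7 + (2*(-1)/(3 - 2))*28 = -124/7 + (2*(-1)/1)*28 = -124/7 + (2*(-1)*1)*28 = -124/7 - 2*28 = -124/7 - 56 = -516/7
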